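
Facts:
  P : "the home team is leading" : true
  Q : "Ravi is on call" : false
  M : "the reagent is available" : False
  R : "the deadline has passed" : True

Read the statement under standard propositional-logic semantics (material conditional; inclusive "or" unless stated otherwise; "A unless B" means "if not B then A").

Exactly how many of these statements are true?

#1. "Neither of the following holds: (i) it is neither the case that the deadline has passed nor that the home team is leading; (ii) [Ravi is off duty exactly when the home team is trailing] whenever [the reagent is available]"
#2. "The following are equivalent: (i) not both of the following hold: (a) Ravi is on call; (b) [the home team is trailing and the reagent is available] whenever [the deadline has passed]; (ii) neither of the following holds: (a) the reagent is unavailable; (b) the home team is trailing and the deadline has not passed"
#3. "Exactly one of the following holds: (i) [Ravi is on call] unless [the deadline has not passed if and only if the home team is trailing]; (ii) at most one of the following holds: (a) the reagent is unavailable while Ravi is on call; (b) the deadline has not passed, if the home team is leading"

0

#1: In symbols: (R nor P) nor (M -> (not Q iff not P))

R nor P = True nor True = False
not Q = not False = True
not P = not True = False
not Q iff not P = True iff False = False
M -> (not Q iff not P) = False -> False = True
(R nor P) nor (M -> (not Q iff not P)) = False nor True = False
Thus #1 is false.

#2: Formalization: (Q nand (R -> (not P and M))) iff (not M nor (not P and not R))

not P = not True = False
not P and M = False and False = False
R -> (not P and M) = True -> False = False
Q nand (R -> (not P and M)) = False nand False = True
not M = not False = True
not P = not True = False
not R = not True = False
not P and not R = False and False = False
not M nor (not P and not R) = True nor False = False
(Q nand (R -> (not P and M))) iff (not M nor (not P and not R)) = True iff False = False
So #2 is false.

#3: Parsed as (Q or (not R iff not P)) xor ((not M and Q) nand (P -> not R))

not R = not True = False
not P = not True = False
not R iff not P = False iff False = True
Q or (not R iff not P) = False or True = True
not M = not False = True
not M and Q = True and False = False
not R = not True = False
P -> not R = True -> False = False
(not M and Q) nand (P -> not R) = False nand False = True
(Q or (not R iff not P)) xor ((not M and Q) nand (P -> not R)) = True xor True = False
Thus #3 is false.

Count: 0.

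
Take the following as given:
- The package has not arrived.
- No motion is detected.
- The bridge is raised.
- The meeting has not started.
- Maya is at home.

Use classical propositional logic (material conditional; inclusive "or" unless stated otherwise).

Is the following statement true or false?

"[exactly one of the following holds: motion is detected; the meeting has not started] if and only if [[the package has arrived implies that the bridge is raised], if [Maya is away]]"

True

Let Q = "motion is detected" (F), S = "the meeting has started" (F), U = "Maya is at home" (T), P = "the package has arrived" (F), R = "the bridge is raised" (T).
This is (Q xor ~S) <-> (~U -> (P -> R)).

~S = ~F = T
Q xor ~S = F xor T = T
~U = ~T = F
P -> R = F -> T = T
~U -> (P -> R) = F -> T = T
(Q xor ~S) <-> (~U -> (P -> R)) = T <-> T = T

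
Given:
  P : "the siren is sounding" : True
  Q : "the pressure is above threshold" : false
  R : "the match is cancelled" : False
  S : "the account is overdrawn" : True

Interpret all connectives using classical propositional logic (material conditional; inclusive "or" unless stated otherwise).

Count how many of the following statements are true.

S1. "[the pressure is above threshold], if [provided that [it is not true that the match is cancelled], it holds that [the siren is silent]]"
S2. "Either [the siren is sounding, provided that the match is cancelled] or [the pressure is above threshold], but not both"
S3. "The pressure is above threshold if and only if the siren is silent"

3

S1: This is (not R -> not P) -> Q.

not R = not False = True
not P = not True = False
not R -> not P = True -> False = False
(not R -> not P) -> Q = False -> False = True
So S1 is true.

S2: This is (R -> P) xor Q.

R -> P = False -> True = True
(R -> P) xor Q = True xor False = True
So S2 is true.

S3: Formalization: Q iff not P

not P = not True = False
Q iff not P = False iff False = True
Thus S3 is true.

Count: 3.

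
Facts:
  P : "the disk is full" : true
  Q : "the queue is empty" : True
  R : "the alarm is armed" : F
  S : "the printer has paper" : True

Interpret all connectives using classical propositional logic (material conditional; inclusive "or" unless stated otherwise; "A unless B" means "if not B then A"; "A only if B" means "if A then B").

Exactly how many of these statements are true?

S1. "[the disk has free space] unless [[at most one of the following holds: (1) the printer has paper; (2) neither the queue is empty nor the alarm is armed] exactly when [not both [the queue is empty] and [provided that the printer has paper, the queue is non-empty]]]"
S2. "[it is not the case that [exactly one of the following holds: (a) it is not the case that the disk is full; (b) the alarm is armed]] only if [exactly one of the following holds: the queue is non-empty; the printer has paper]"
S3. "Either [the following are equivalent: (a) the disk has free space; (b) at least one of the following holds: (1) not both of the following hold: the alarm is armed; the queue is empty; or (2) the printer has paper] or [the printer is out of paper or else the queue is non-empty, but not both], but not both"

S1: Parsed as ~P | ((S nand (Q nor R)) <-> (Q nand (S -> ~Q)))

~P = ~T = F
Q nor R = T nor F = F
S nand (Q nor R) = T nand F = T
~Q = ~T = F
S -> ~Q = T -> F = F
Q nand (S -> ~Q) = T nand F = T
(S nand (Q nor R)) <-> (Q nand (S -> ~Q)) = T <-> T = T
~P | ((S nand (Q nor R)) <-> (Q nand (S -> ~Q))) = F | T = T
So S1 is true.

S2: Parsed as ~(~P xor R) -> (~Q xor S)

~P = ~T = F
~P xor R = F xor F = F
~(~P xor R) = ~F = T
~Q = ~T = F
~Q xor S = F xor T = T
~(~P xor R) -> (~Q xor S) = T -> T = T
So S2 is true.

S3: Formalization: (~P <-> ((R nand Q) | S)) xor (~S xor ~Q)

~P = ~T = F
R nand Q = F nand T = T
(R nand Q) | S = T | T = T
~P <-> ((R nand Q) | S) = F <-> T = F
~S = ~T = F
~Q = ~T = F
~S xor ~Q = F xor F = F
(~P <-> ((R nand Q) | S)) xor (~S xor ~Q) = F xor F = F
Hence S3 is false.

Count: 2.

2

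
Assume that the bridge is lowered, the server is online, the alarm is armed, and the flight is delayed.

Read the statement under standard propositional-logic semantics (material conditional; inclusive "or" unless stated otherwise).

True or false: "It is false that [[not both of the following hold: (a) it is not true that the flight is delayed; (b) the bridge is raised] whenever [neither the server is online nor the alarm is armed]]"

False.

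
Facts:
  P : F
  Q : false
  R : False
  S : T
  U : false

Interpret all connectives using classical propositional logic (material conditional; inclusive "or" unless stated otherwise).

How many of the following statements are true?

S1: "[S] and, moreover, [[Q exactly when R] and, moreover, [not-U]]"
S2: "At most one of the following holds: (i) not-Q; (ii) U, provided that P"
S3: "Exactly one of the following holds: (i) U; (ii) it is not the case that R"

2

S1: Formalization: S & ((Q <-> R) & ~U)

Q <-> R = F <-> F = T
~U = ~F = T
(Q <-> R) & ~U = T & T = T
S & ((Q <-> R) & ~U) = T & T = T
Thus S1 is true.

S2: Parsed as ~Q nand (P -> U)

~Q = ~F = T
P -> U = F -> F = T
~Q nand (P -> U) = T nand T = F
Thus S2 is false.

S3: In symbols: U xor ~R

~R = ~F = T
U xor ~R = F xor T = T
Thus S3 is true.

2 of the 3 statements are true (S1, S3).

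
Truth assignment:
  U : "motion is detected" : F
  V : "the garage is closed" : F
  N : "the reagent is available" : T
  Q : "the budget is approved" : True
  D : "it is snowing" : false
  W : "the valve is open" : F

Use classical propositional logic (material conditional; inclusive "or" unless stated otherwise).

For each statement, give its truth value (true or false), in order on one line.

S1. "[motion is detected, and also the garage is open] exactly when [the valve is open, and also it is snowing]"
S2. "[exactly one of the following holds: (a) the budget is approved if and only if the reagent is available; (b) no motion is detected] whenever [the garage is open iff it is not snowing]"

S1 T, S2 F

S1: This is (U and not V) iff (W and D).

not V = not False = True
U and not V = False and True = False
W and D = False and False = False
(U and not V) iff (W and D) = False iff False = True
Thus S1 is true.

S2: Formalization: (not V iff not D) -> ((Q iff N) xor not U)

not V = not False = True
not D = not False = True
not V iff not D = True iff True = True
Q iff N = True iff True = True
not U = not False = True
(Q iff N) xor not U = True xor True = False
(not V iff not D) -> ((Q iff N) xor not U) = True -> False = False
Thus S2 is false.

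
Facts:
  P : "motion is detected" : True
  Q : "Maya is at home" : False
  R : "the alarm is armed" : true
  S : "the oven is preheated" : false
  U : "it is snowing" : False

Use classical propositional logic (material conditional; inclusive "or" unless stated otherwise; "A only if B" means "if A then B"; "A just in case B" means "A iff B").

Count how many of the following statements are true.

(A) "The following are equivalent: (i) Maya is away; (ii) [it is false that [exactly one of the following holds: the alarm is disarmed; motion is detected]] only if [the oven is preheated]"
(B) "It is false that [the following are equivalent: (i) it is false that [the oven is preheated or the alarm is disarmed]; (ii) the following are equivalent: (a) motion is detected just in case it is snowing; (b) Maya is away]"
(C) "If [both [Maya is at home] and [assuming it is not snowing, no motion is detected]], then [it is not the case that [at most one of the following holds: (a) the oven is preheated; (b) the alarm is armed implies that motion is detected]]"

(A): Formalization: ~Q <-> (~(~R xor P) -> S)

~Q = ~F = T
~R = ~T = F
~R xor P = F xor T = T
~(~R xor P) = ~T = F
~(~R xor P) -> S = F -> F = T
~Q <-> (~(~R xor P) -> S) = T <-> T = T
Hence (A) is true.

(B): Formalization: ~(~(S | ~R) <-> ((P <-> U) <-> ~Q))

~R = ~T = F
S | ~R = F | F = F
~(S | ~R) = ~F = T
P <-> U = T <-> F = F
~Q = ~F = T
(P <-> U) <-> ~Q = F <-> T = F
~(S | ~R) <-> ((P <-> U) <-> ~Q) = T <-> F = F
~(~(S | ~R) <-> ((P <-> U) <-> ~Q)) = ~F = T
Hence (B) is true.

(C): This is (Q & (~U -> ~P)) -> ~(S nand (R -> P)).

~U = ~F = T
~P = ~T = F
~U -> ~P = T -> F = F
Q & (~U -> ~P) = F & F = F
R -> P = T -> T = T
S nand (R -> P) = F nand T = T
~(S nand (R -> P)) = ~T = F
(Q & (~U -> ~P)) -> ~(S nand (R -> P)) = F -> F = T
Hence (C) is true.

3 of the 3 statements are true ((A), (B), (C)).

3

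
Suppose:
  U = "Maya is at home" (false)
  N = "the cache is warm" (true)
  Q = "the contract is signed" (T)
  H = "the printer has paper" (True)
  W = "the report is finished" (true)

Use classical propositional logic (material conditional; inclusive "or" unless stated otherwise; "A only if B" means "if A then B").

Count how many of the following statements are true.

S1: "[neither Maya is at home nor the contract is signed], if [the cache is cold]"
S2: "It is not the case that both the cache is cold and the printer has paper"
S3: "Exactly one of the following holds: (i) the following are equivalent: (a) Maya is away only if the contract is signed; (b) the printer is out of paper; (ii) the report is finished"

3

S1: This is ¬N → (U ↓ Q).

¬N = ¬T = F
U ↓ Q = F ↓ T = F
¬N → (U ↓ Q) = F → F = T
Thus S1 is true.

S2: Formalization: ¬N ↑ H

¬N = ¬T = F
¬N ↑ H = F ↑ T = T
Hence S2 is true.

S3: In symbols: ((¬U → Q) ↔ ¬H) ⊕ W

¬U = ¬F = T
¬U → Q = T → T = T
¬H = ¬T = F
(¬U → Q) ↔ ¬H = T ↔ F = F
((¬U → Q) ↔ ¬H) ⊕ W = F ⊕ T = T
So S3 is true.

True statements: 3 (S1, S2, S3).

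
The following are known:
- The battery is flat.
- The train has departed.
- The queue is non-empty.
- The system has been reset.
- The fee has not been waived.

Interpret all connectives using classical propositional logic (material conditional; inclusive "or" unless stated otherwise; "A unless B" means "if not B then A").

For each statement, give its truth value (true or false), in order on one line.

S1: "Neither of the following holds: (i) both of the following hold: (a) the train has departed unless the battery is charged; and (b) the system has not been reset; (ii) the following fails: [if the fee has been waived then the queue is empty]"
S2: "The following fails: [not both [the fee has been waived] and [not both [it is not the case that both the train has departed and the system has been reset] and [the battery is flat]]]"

S1 True, S2 False

Let Q = "the train has departed" (T), P = "the battery is charged" (F), S = "the system has been reset" (T), U = "the fee has been waived" (F), R = "the queue is empty" (F).

S1: Formalization: ((Q ∨ P) ∧ ¬S) ↓ ¬(U → R)

Q ∨ P = T ∨ F = T
¬S = ¬T = F
(Q ∨ P) ∧ ¬S = T ∧ F = F
U → R = F → F = T
¬(U → R) = ¬T = F
((Q ∨ P) ∧ ¬S) ↓ ¬(U → R) = F ↓ F = T
Thus S1 is true.

S2: Formalization: ¬(U ↑ ((Q ↑ S) ↑ ¬P))

Q ↑ S = T ↑ T = F
¬P = ¬F = T
(Q ↑ S) ↑ ¬P = F ↑ T = T
U ↑ ((Q ↑ S) ↑ ¬P) = F ↑ T = T
¬(U ↑ ((Q ↑ S) ↑ ¬P)) = ¬T = F
Hence S2 is false.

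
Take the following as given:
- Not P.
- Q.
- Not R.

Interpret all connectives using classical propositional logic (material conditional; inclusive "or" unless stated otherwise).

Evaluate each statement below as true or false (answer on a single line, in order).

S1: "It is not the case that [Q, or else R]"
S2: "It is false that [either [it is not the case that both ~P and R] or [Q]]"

S1: In symbols: ~(Q | R)

Q | R = T | F = T
~(Q | R) = ~T = F
So S1 is false.

S2: Formalization: ~((~P nand R) | Q)

~P = ~F = T
~P nand R = T nand F = T
(~P nand R) | Q = T | T = T
~((~P nand R) | Q) = ~T = F
Thus S2 is false.

S1 false, S2 false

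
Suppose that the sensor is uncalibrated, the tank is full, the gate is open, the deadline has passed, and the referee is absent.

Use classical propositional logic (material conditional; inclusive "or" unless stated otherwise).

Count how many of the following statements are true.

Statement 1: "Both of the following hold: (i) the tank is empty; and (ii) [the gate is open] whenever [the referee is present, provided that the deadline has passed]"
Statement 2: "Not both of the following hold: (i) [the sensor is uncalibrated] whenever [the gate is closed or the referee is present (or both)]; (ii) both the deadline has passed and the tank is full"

0

Let Q = "the tank is full" (True), S = "the deadline has passed" (True), U = "the referee is present" (False), R = "the gate is open" (True), P = "the sensor is calibrated" (False).

Statement 1: This is not Q and ((S -> U) -> R).

not Q = not True = False
S -> U = True -> False = False
(S -> U) -> R = False -> True = True
not Q and ((S -> U) -> R) = False and True = False
Thus Statement 1 is false.

Statement 2: In symbols: ((not R or U) -> not P) nand (S and Q)

not R = not True = False
not R or U = False or False = False
not P = not False = True
(not R or U) -> not P = False -> True = True
S and Q = True and True = True
((not R or U) -> not P) nand (S and Q) = True nand True = False
Thus Statement 2 is false.

0 of the 2 statements are true (none).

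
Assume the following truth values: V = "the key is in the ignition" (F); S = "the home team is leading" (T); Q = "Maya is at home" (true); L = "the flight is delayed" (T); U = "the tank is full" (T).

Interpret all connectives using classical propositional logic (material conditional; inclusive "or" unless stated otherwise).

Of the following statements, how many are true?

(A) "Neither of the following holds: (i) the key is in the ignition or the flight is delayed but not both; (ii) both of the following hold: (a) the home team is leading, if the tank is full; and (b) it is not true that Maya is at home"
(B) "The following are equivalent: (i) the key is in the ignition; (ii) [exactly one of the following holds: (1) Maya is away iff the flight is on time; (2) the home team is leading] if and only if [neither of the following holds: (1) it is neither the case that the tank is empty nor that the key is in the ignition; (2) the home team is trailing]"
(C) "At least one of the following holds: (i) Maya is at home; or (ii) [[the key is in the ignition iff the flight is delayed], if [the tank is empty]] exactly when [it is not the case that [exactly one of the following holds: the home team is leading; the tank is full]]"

(A): Parsed as (V xor L) nor ((U -> S) & ~Q)

V xor L = F xor T = T
U -> S = T -> T = T
~Q = ~T = F
(U -> S) & ~Q = T & F = F
(V xor L) nor ((U -> S) & ~Q) = T nor F = F
Hence (A) is false.

(B): This is V <-> (((~Q <-> ~L) xor S) <-> ((~U nor V) nor ~S)).

~Q = ~T = F
~L = ~T = F
~Q <-> ~L = F <-> F = T
(~Q <-> ~L) xor S = T xor T = F
~U = ~T = F
~U nor V = F nor F = T
~S = ~T = F
(~U nor V) nor ~S = T nor F = F
((~Q <-> ~L) xor S) <-> ((~U nor V) nor ~S) = F <-> F = T
V <-> (((~Q <-> ~L) xor S) <-> ((~U nor V) nor ~S)) = F <-> T = F
So (B) is false.

(C): Formalization: Q | ((~U -> (V <-> L)) <-> ~(S xor U))

~U = ~T = F
V <-> L = F <-> T = F
~U -> (V <-> L) = F -> F = T
S xor U = T xor T = F
~(S xor U) = ~F = T
(~U -> (V <-> L)) <-> ~(S xor U) = T <-> T = T
Q | ((~U -> (V <-> L)) <-> ~(S xor U)) = T | T = T
Hence (C) is true.

True statements: 1.

1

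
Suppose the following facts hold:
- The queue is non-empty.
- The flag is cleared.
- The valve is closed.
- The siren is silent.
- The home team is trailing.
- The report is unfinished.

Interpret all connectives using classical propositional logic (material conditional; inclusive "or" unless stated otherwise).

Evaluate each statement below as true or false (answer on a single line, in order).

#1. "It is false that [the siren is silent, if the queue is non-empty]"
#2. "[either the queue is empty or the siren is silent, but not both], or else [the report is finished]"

#1 F, #2 T

Let G = "the queue is empty" (F), K = "the siren is sounding" (F), U = "the report is finished" (F).

#1: In symbols: ¬(¬G → ¬K)

¬G = ¬F = T
¬K = ¬F = T
¬G → ¬K = T → T = T
¬(¬G → ¬K) = ¬T = F
So #1 is false.

#2: In symbols: (G ⊕ ¬K) ∨ U

¬K = ¬F = T
G ⊕ ¬K = F ⊕ T = T
(G ⊕ ¬K) ∨ U = T ∨ F = T
Hence #2 is true.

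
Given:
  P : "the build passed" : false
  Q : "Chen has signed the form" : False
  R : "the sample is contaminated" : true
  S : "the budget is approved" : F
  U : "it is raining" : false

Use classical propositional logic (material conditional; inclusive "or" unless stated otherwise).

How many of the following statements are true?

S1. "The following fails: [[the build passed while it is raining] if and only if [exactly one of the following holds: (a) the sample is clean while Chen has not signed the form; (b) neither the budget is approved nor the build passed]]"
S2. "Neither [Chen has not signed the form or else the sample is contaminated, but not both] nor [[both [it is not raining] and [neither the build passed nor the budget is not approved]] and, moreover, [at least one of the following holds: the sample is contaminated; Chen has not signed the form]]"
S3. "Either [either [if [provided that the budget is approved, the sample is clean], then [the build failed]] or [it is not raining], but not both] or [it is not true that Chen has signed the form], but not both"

3

S1: This is ~((P & U) <-> ((~R & ~Q) xor (S nor P))).

P & U = F & F = F
~R = ~T = F
~Q = ~F = T
~R & ~Q = F & T = F
S nor P = F nor F = T
(~R & ~Q) xor (S nor P) = F xor T = T
(P & U) <-> ((~R & ~Q) xor (S nor P)) = F <-> T = F
~((P & U) <-> ((~R & ~Q) xor (S nor P))) = ~F = T
So S1 is true.

S2: In symbols: (~Q xor R) nor ((~U & (P nor ~S)) & (R | ~Q))

~Q = ~F = T
~Q xor R = T xor T = F
~U = ~F = T
~S = ~F = T
P nor ~S = F nor T = F
~U & (P nor ~S) = T & F = F
~Q = ~F = T
R | ~Q = T | T = T
(~U & (P nor ~S)) & (R | ~Q) = F & T = F
(~Q xor R) nor ((~U & (P nor ~S)) & (R | ~Q)) = F nor F = T
So S2 is true.

S3: This is (((S -> ~R) -> ~P) xor ~U) xor ~Q.

~R = ~T = F
S -> ~R = F -> F = T
~P = ~F = T
(S -> ~R) -> ~P = T -> T = T
~U = ~F = T
((S -> ~R) -> ~P) xor ~U = T xor T = F
~Q = ~F = T
(((S -> ~R) -> ~P) xor ~U) xor ~Q = F xor T = T
Thus S3 is true.

Count: 3.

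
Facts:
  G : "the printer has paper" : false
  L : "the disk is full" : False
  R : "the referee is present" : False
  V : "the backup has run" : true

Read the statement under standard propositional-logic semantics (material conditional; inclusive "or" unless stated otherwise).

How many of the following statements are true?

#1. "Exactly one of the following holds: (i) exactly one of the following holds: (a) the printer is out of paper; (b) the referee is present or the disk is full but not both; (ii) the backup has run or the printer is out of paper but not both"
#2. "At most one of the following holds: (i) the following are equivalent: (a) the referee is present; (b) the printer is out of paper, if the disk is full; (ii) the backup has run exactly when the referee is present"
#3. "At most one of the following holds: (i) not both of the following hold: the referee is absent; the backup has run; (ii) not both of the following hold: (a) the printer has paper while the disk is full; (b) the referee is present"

#1: In symbols: (¬G ⊕ (R ⊕ L)) ⊕ (V ⊕ ¬G)

¬G = ¬F = T
R ⊕ L = F ⊕ F = F
¬G ⊕ (R ⊕ L) = T ⊕ F = T
¬G = ¬F = T
V ⊕ ¬G = T ⊕ T = F
(¬G ⊕ (R ⊕ L)) ⊕ (V ⊕ ¬G) = T ⊕ F = T
Hence #1 is true.

#2: Formalization: (R ↔ (L → ¬G)) ↑ (V ↔ R)

¬G = ¬F = T
L → ¬G = F → T = T
R ↔ (L → ¬G) = F ↔ T = F
V ↔ R = T ↔ F = F
(R ↔ (L → ¬G)) ↑ (V ↔ R) = F ↑ F = T
Thus #2 is true.

#3: This is (¬R ↑ V) ↑ ((G ∧ L) ↑ R).

¬R = ¬F = T
¬R ↑ V = T ↑ T = F
G ∧ L = F ∧ F = F
(G ∧ L) ↑ R = F ↑ F = T
(¬R ↑ V) ↑ ((G ∧ L) ↑ R) = F ↑ T = T
Thus #3 is true.

3 of the 3 statements are true (#1, #2, #3).

3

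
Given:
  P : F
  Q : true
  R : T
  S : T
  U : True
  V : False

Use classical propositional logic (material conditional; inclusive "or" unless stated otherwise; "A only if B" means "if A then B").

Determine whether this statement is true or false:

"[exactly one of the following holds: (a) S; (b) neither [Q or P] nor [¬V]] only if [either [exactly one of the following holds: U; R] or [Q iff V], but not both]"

Formalization: (S xor ((Q or P) nor not V)) -> ((U xor R) xor (Q iff V))

Q or P = True or False = True
not V = not False = True
(Q or P) nor not V = True nor True = False
S xor ((Q or P) nor not V) = True xor False = True
U xor R = True xor True = False
Q iff V = True iff False = False
(U xor R) xor (Q iff V) = False xor False = False
(S xor ((Q or P) nor not V)) -> ((U xor R) xor (Q iff V)) = True -> False = False

The statement is false.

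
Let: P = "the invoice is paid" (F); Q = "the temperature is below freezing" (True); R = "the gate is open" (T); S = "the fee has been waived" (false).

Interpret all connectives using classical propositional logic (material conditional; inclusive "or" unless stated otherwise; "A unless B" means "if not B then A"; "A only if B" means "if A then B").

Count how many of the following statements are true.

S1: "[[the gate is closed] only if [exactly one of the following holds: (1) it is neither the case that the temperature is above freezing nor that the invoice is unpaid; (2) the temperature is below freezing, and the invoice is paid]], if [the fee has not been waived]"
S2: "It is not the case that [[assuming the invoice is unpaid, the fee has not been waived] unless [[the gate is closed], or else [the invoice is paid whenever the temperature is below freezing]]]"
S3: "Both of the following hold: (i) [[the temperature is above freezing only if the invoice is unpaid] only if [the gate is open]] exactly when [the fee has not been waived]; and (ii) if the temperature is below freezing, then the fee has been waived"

S1: In symbols: ¬S → (¬R → ((¬Q ↓ ¬P) ⊕ (Q ∧ P)))

¬S = ¬F = T
¬R = ¬T = F
¬Q = ¬T = F
¬P = ¬F = T
¬Q ↓ ¬P = F ↓ T = F
Q ∧ P = T ∧ F = F
(¬Q ↓ ¬P) ⊕ (Q ∧ P) = F ⊕ F = F
¬R → ((¬Q ↓ ¬P) ⊕ (Q ∧ P)) = F → F = T
¬S → (¬R → ((¬Q ↓ ¬P) ⊕ (Q ∧ P))) = T → T = T
Thus S1 is true.

S2: Formalization: ¬((¬P → ¬S) ∨ (¬R ∨ (Q → P)))

¬P = ¬F = T
¬S = ¬F = T
¬P → ¬S = T → T = T
¬R = ¬T = F
Q → P = T → F = F
¬R ∨ (Q → P) = F ∨ F = F
(¬P → ¬S) ∨ (¬R ∨ (Q → P)) = T ∨ F = T
¬((¬P → ¬S) ∨ (¬R ∨ (Q → P))) = ¬T = F
Thus S2 is false.

S3: This is (((¬Q → ¬P) → R) ↔ ¬S) ∧ (Q → S).

¬Q = ¬T = F
¬P = ¬F = T
¬Q → ¬P = F → T = T
(¬Q → ¬P) → R = T → T = T
¬S = ¬F = T
((¬Q → ¬P) → R) ↔ ¬S = T ↔ T = T
Q → S = T → F = F
(((¬Q → ¬P) → R) ↔ ¬S) ∧ (Q → S) = T ∧ F = F
So S3 is false.

Count: 1.

1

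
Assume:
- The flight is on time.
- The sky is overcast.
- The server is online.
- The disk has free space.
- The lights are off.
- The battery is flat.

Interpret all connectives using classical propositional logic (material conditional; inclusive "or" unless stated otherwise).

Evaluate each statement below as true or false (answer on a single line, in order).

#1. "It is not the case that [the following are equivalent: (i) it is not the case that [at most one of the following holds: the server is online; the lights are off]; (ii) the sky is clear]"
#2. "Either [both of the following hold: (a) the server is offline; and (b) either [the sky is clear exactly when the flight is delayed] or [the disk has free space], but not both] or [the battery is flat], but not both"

#1 true, #2 true

Let N = "the server is online" (True), H = "the lights are on" (False), M = "the sky is overcast" (True), S = "the flight is delayed" (False), D = "the disk is full" (False), R = "the battery is charged" (False).

#1: Formalization: not (not (N nand not H) iff not M)

not H = not False = True
N nand not H = True nand True = False
not (N nand not H) = not False = True
not M = not True = False
not (N nand not H) iff not M = True iff False = False
not (not (N nand not H) iff not M) = not False = True
Thus #1 is true.

#2: In symbols: (not N and ((not M iff S) xor not D)) xor not R

not N = not True = False
not M = not True = False
not M iff S = False iff False = True
not D = not False = True
(not M iff S) xor not D = True xor True = False
not N and ((not M iff S) xor not D) = False and False = False
not R = not False = True
(not N and ((not M iff S) xor not D)) xor not R = False xor True = True
Hence #2 is true.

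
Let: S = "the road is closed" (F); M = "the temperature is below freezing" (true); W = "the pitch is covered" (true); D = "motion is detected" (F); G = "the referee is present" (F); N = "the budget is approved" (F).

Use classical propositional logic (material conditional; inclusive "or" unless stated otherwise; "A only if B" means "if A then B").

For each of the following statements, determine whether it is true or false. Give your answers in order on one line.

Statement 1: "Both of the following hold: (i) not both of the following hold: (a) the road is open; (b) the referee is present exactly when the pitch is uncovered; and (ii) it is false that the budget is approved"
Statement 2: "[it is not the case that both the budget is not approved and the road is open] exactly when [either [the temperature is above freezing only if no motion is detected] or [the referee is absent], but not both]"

Statement 1 False / Statement 2 True

Statement 1: Formalization: (not S nand (G iff not W)) and not N

not S = not False = True
not W = not True = False
G iff not W = False iff False = True
not S nand (G iff not W) = True nand True = False
not N = not False = True
(not S nand (G iff not W)) and not N = False and True = False
Thus Statement 1 is false.

Statement 2: This is (not N nand not S) iff ((not M -> not D) xor not G).

not N = not False = True
not S = not False = True
not N nand not S = True nand True = False
not M = not True = False
not D = not False = True
not M -> not D = False -> True = True
not G = not False = True
(not M -> not D) xor not G = True xor True = False
(not N nand not S) iff ((not M -> not D) xor not G) = False iff False = True
Hence Statement 2 is true.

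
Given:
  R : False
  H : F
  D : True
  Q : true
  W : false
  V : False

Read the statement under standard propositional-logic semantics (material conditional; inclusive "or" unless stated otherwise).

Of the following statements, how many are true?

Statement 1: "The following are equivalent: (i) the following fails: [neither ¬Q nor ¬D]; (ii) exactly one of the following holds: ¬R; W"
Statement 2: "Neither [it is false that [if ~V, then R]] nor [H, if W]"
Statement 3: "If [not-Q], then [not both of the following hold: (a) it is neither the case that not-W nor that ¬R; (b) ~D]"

Statement 1: Formalization: ~(~Q nor ~D) <-> (~R xor W)

~Q = ~T = F
~D = ~T = F
~Q nor ~D = F nor F = T
~(~Q nor ~D) = ~T = F
~R = ~F = T
~R xor W = T xor F = T
~(~Q nor ~D) <-> (~R xor W) = F <-> T = F
Thus Statement 1 is false.

Statement 2: This is ~(~V -> R) nor (W -> H).

~V = ~F = T
~V -> R = T -> F = F
~(~V -> R) = ~F = T
W -> H = F -> F = T
~(~V -> R) nor (W -> H) = T nor T = F
Thus Statement 2 is false.

Statement 3: Parsed as ~Q -> ((~W nor ~R) nand ~D)

~Q = ~T = F
~W = ~F = T
~R = ~F = T
~W nor ~R = T nor T = F
~D = ~T = F
(~W nor ~R) nand ~D = F nand F = T
~Q -> ((~W nor ~R) nand ~D) = F -> T = T
Thus Statement 3 is true.

Count: 1.

1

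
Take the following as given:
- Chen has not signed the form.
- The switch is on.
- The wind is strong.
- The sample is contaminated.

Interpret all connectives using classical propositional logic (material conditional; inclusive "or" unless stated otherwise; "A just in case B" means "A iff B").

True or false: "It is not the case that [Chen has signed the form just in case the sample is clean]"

Let V = "Chen has signed the form" (False), M = "the sample is contaminated" (True).
Formalization: not (V iff not M)

not M = not True = False
V iff not M = False iff False = True
not (V iff not M) = not True = False

False.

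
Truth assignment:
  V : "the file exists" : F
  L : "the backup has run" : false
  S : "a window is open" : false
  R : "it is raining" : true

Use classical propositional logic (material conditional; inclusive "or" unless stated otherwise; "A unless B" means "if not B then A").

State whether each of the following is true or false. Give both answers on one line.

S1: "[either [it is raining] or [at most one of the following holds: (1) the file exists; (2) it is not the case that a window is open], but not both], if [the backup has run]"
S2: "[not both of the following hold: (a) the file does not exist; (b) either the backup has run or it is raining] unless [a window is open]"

S1: Parsed as L -> (R xor (V nand ~S))

~S = ~F = T
V nand ~S = F nand T = T
R xor (V nand ~S) = T xor T = F
L -> (R xor (V nand ~S)) = F -> F = T
So S1 is true.

S2: Parsed as (~V nand (L | R)) | S

~V = ~F = T
L | R = F | T = T
~V nand (L | R) = T nand T = F
(~V nand (L | R)) | S = F | F = F
Hence S2 is false.

S1 T / S2 F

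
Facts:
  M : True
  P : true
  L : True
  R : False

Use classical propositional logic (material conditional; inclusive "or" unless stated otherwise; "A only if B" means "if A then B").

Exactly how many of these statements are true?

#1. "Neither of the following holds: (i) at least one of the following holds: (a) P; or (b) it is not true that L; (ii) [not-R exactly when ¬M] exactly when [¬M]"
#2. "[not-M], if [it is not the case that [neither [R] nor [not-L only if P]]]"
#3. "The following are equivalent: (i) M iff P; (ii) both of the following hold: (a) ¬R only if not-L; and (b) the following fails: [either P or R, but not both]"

#1: Formalization: (P or not L) nor ((not R iff not M) iff not M)

not L = not True = False
P or not L = True or False = True
not R = not False = True
not M = not True = False
not R iff not M = True iff False = False
not M = not True = False
(not R iff not M) iff not M = False iff False = True
(P or not L) nor ((not R iff not M) iff not M) = True nor True = False
Hence #1 is false.

#2: This is not (R nor (not L -> P)) -> not M.

not L = not True = False
not L -> P = False -> True = True
R nor (not L -> P) = False nor True = False
not (R nor (not L -> P)) = not False = True
not M = not True = False
not (R nor (not L -> P)) -> not M = True -> False = False
Hence #2 is false.

#3: In symbols: (M iff P) iff ((not R -> not L) and not (P xor R))

M iff P = True iff True = True
not R = not False = True
not L = not True = False
not R -> not L = True -> False = False
P xor R = True xor False = True
not (P xor R) = not True = False
(not R -> not L) and not (P xor R) = False and False = False
(M iff P) iff ((not R -> not L) and not (P xor R)) = True iff False = False
Thus #3 is false.

Count: 0.

0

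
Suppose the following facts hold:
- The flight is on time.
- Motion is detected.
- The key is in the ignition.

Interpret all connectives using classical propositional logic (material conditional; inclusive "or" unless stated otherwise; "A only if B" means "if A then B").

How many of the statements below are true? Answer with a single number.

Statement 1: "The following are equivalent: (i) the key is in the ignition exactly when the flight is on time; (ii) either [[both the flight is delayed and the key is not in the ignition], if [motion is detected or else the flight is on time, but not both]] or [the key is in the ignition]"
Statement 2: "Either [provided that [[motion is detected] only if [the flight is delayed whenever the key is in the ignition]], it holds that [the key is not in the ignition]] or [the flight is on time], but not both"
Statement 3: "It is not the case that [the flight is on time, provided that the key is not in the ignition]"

Let R = "the key is in the ignition" (T), P = "the flight is delayed" (F), Q = "motion is detected" (T).

Statement 1: Parsed as (R ↔ ¬P) ↔ (((Q ⊕ ¬P) → (P ∧ ¬R)) ∨ R)

¬P = ¬F = T
R ↔ ¬P = T ↔ T = T
¬P = ¬F = T
Q ⊕ ¬P = T ⊕ T = F
¬R = ¬T = F
P ∧ ¬R = F ∧ F = F
(Q ⊕ ¬P) → (P ∧ ¬R) = F → F = T
((Q ⊕ ¬P) → (P ∧ ¬R)) ∨ R = T ∨ T = T
(R ↔ ¬P) ↔ (((Q ⊕ ¬P) → (P ∧ ¬R)) ∨ R) = T ↔ T = T
Hence Statement 1 is true.

Statement 2: Parsed as ((Q → (R → P)) → ¬R) ⊕ ¬P

R → P = T → F = F
Q → (R → P) = T → F = F
¬R = ¬T = F
(Q → (R → P)) → ¬R = F → F = T
¬P = ¬F = T
((Q → (R → P)) → ¬R) ⊕ ¬P = T ⊕ T = F
So Statement 2 is false.

Statement 3: Parsed as ¬(¬R → ¬P)

¬R = ¬T = F
¬P = ¬F = T
¬R → ¬P = F → T = T
¬(¬R → ¬P) = ¬T = F
Thus Statement 3 is false.

1 of the 3 statements is true (Statement 1).

1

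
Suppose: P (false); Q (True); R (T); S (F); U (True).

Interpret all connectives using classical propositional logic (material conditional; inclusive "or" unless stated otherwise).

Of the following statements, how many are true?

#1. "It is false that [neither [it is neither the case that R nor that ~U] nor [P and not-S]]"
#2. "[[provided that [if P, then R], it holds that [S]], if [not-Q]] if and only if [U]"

1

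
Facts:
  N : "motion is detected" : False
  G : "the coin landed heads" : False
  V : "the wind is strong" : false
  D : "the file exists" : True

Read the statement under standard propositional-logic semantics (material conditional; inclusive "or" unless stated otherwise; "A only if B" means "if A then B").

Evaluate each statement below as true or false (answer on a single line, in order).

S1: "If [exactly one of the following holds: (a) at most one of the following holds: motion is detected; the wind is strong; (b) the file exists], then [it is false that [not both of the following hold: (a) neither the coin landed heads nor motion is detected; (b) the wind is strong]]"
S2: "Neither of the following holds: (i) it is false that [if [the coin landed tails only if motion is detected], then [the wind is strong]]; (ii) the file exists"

S1 True / S2 False

S1: This is ((N nand V) xor D) -> not ((G nor N) nand V).

N nand V = False nand False = True
(N nand V) xor D = True xor True = False
G nor N = False nor False = True
(G nor N) nand V = True nand False = True
not ((G nor N) nand V) = not True = False
((N nand V) xor D) -> not ((G nor N) nand V) = False -> False = True
Hence S1 is true.

S2: In symbols: not ((not G -> N) -> V) nor D

not G = not False = True
not G -> N = True -> False = False
(not G -> N) -> V = False -> False = True
not ((not G -> N) -> V) = not True = False
not ((not G -> N) -> V) nor D = False nor True = False
Hence S2 is false.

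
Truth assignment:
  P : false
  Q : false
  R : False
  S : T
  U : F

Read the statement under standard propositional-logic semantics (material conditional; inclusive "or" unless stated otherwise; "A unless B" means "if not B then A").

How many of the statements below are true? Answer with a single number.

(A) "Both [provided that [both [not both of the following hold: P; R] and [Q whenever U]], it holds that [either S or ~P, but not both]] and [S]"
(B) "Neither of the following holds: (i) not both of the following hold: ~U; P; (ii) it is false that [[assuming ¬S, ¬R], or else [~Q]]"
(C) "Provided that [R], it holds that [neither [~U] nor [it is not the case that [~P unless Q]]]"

1

(A): This is (((P nand R) & (U -> Q)) -> (S xor ~P)) & S.

P nand R = F nand F = T
U -> Q = F -> F = T
(P nand R) & (U -> Q) = T & T = T
~P = ~F = T
S xor ~P = T xor T = F
((P nand R) & (U -> Q)) -> (S xor ~P) = T -> F = F
(((P nand R) & (U -> Q)) -> (S xor ~P)) & S = F & T = F
Hence (A) is false.

(B): Formalization: (~U nand P) nor ~((~S -> ~R) | ~Q)

~U = ~F = T
~U nand P = T nand F = T
~S = ~T = F
~R = ~F = T
~S -> ~R = F -> T = T
~Q = ~F = T
(~S -> ~R) | ~Q = T | T = T
~((~S -> ~R) | ~Q) = ~T = F
(~U nand P) nor ~((~S -> ~R) | ~Q) = T nor F = F
Thus (B) is false.

(C): In symbols: R -> (~U nor ~(~P | Q))

~U = ~F = T
~P = ~F = T
~P | Q = T | F = T
~(~P | Q) = ~T = F
~U nor ~(~P | Q) = T nor F = F
R -> (~U nor ~(~P | Q)) = F -> F = T
So (C) is true.

1 of the 3 statements is true.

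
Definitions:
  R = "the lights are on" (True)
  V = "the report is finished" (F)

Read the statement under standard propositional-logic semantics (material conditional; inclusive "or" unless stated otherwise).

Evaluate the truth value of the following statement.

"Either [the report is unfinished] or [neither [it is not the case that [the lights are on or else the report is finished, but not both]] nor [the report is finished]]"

Parsed as ¬V ∨ (¬(R ⊕ V) ↓ V)

¬V = ¬F = T
R ⊕ V = T ⊕ F = T
¬(R ⊕ V) = ¬T = F
¬(R ⊕ V) ↓ V = F ↓ F = T
¬V ∨ (¬(R ⊕ V) ↓ V) = T ∨ T = T

true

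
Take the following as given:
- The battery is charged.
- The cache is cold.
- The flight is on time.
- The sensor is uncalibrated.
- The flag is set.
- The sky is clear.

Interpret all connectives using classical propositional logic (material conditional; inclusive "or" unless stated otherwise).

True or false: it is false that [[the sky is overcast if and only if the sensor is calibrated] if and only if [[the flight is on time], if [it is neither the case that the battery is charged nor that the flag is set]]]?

False.

Let V = "the sky is overcast" (False), L = "the sensor is calibrated" (False), S = "the battery is charged" (True), M = "the flag is set" (True), G = "the flight is delayed" (False).
Parsed as not ((V iff L) iff ((S nor M) -> not G))

V iff L = False iff False = True
S nor M = True nor True = False
not G = not False = True
(S nor M) -> not G = False -> True = True
(V iff L) iff ((S nor M) -> not G) = True iff True = True
not ((V iff L) iff ((S nor M) -> not G)) = not True = False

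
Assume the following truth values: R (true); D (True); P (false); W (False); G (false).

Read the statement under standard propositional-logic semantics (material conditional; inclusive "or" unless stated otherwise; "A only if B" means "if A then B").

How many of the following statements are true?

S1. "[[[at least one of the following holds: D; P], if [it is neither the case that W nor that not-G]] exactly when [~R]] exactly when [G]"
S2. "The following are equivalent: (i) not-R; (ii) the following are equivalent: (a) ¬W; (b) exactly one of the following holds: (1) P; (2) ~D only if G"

1

S1: Formalization: (((W nor not G) -> (D or P)) iff not R) iff G

not G = not False = True
W nor not G = False nor True = False
D or P = True or False = True
(W nor not G) -> (D or P) = False -> True = True
not R = not True = False
((W nor not G) -> (D or P)) iff not R = True iff False = False
(((W nor not G) -> (D or P)) iff not R) iff G = False iff False = True
So S1 is true.

S2: In symbols: not R iff (not W iff (P xor (not D -> G)))

not R = not True = False
not W = not False = True
not D = not True = False
not D -> G = False -> False = True
P xor (not D -> G) = False xor True = True
not W iff (P xor (not D -> G)) = True iff True = True
not R iff (not W iff (P xor (not D -> G))) = False iff True = False
So S2 is false.

Count: 1.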